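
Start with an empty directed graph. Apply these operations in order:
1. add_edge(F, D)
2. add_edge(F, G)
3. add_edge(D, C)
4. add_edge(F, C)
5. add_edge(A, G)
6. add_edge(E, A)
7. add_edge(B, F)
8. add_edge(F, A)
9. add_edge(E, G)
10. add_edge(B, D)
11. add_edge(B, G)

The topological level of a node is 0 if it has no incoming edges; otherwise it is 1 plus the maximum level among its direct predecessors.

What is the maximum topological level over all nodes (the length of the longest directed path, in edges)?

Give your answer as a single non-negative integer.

Op 1: add_edge(F, D). Edges now: 1
Op 2: add_edge(F, G). Edges now: 2
Op 3: add_edge(D, C). Edges now: 3
Op 4: add_edge(F, C). Edges now: 4
Op 5: add_edge(A, G). Edges now: 5
Op 6: add_edge(E, A). Edges now: 6
Op 7: add_edge(B, F). Edges now: 7
Op 8: add_edge(F, A). Edges now: 8
Op 9: add_edge(E, G). Edges now: 9
Op 10: add_edge(B, D). Edges now: 10
Op 11: add_edge(B, G). Edges now: 11
Compute levels (Kahn BFS):
  sources (in-degree 0): B, E
  process B: level=0
    B->D: in-degree(D)=1, level(D)>=1
    B->F: in-degree(F)=0, level(F)=1, enqueue
    B->G: in-degree(G)=3, level(G)>=1
  process E: level=0
    E->A: in-degree(A)=1, level(A)>=1
    E->G: in-degree(G)=2, level(G)>=1
  process F: level=1
    F->A: in-degree(A)=0, level(A)=2, enqueue
    F->C: in-degree(C)=1, level(C)>=2
    F->D: in-degree(D)=0, level(D)=2, enqueue
    F->G: in-degree(G)=1, level(G)>=2
  process A: level=2
    A->G: in-degree(G)=0, level(G)=3, enqueue
  process D: level=2
    D->C: in-degree(C)=0, level(C)=3, enqueue
  process G: level=3
  process C: level=3
All levels: A:2, B:0, C:3, D:2, E:0, F:1, G:3
max level = 3

Answer: 3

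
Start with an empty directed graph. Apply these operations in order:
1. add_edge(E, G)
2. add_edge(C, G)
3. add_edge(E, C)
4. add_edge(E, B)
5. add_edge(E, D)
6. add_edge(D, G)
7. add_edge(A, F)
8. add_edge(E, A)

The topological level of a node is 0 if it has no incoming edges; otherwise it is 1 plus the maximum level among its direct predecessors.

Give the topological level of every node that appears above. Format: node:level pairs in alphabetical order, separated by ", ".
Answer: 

Op 1: add_edge(E, G). Edges now: 1
Op 2: add_edge(C, G). Edges now: 2
Op 3: add_edge(E, C). Edges now: 3
Op 4: add_edge(E, B). Edges now: 4
Op 5: add_edge(E, D). Edges now: 5
Op 6: add_edge(D, G). Edges now: 6
Op 7: add_edge(A, F). Edges now: 7
Op 8: add_edge(E, A). Edges now: 8
Compute levels (Kahn BFS):
  sources (in-degree 0): E
  process E: level=0
    E->A: in-degree(A)=0, level(A)=1, enqueue
    E->B: in-degree(B)=0, level(B)=1, enqueue
    E->C: in-degree(C)=0, level(C)=1, enqueue
    E->D: in-degree(D)=0, level(D)=1, enqueue
    E->G: in-degree(G)=2, level(G)>=1
  process A: level=1
    A->F: in-degree(F)=0, level(F)=2, enqueue
  process B: level=1
  process C: level=1
    C->G: in-degree(G)=1, level(G)>=2
  process D: level=1
    D->G: in-degree(G)=0, level(G)=2, enqueue
  process F: level=2
  process G: level=2
All levels: A:1, B:1, C:1, D:1, E:0, F:2, G:2

Answer: A:1, B:1, C:1, D:1, E:0, F:2, G:2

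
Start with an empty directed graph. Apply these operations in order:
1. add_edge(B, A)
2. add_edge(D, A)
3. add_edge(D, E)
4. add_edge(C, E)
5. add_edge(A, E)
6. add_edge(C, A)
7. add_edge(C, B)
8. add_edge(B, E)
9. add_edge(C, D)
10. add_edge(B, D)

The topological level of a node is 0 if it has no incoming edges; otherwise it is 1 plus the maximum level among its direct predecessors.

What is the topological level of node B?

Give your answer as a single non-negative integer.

Answer: 1

Derivation:
Op 1: add_edge(B, A). Edges now: 1
Op 2: add_edge(D, A). Edges now: 2
Op 3: add_edge(D, E). Edges now: 3
Op 4: add_edge(C, E). Edges now: 4
Op 5: add_edge(A, E). Edges now: 5
Op 6: add_edge(C, A). Edges now: 6
Op 7: add_edge(C, B). Edges now: 7
Op 8: add_edge(B, E). Edges now: 8
Op 9: add_edge(C, D). Edges now: 9
Op 10: add_edge(B, D). Edges now: 10
Compute levels (Kahn BFS):
  sources (in-degree 0): C
  process C: level=0
    C->A: in-degree(A)=2, level(A)>=1
    C->B: in-degree(B)=0, level(B)=1, enqueue
    C->D: in-degree(D)=1, level(D)>=1
    C->E: in-degree(E)=3, level(E)>=1
  process B: level=1
    B->A: in-degree(A)=1, level(A)>=2
    B->D: in-degree(D)=0, level(D)=2, enqueue
    B->E: in-degree(E)=2, level(E)>=2
  process D: level=2
    D->A: in-degree(A)=0, level(A)=3, enqueue
    D->E: in-degree(E)=1, level(E)>=3
  process A: level=3
    A->E: in-degree(E)=0, level(E)=4, enqueue
  process E: level=4
All levels: A:3, B:1, C:0, D:2, E:4
level(B) = 1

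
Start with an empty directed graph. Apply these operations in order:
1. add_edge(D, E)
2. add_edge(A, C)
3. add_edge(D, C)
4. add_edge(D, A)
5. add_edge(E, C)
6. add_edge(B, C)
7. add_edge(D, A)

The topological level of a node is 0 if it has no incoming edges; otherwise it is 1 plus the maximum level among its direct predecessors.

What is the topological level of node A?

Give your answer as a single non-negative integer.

Op 1: add_edge(D, E). Edges now: 1
Op 2: add_edge(A, C). Edges now: 2
Op 3: add_edge(D, C). Edges now: 3
Op 4: add_edge(D, A). Edges now: 4
Op 5: add_edge(E, C). Edges now: 5
Op 6: add_edge(B, C). Edges now: 6
Op 7: add_edge(D, A) (duplicate, no change). Edges now: 6
Compute levels (Kahn BFS):
  sources (in-degree 0): B, D
  process B: level=0
    B->C: in-degree(C)=3, level(C)>=1
  process D: level=0
    D->A: in-degree(A)=0, level(A)=1, enqueue
    D->C: in-degree(C)=2, level(C)>=1
    D->E: in-degree(E)=0, level(E)=1, enqueue
  process A: level=1
    A->C: in-degree(C)=1, level(C)>=2
  process E: level=1
    E->C: in-degree(C)=0, level(C)=2, enqueue
  process C: level=2
All levels: A:1, B:0, C:2, D:0, E:1
level(A) = 1

Answer: 1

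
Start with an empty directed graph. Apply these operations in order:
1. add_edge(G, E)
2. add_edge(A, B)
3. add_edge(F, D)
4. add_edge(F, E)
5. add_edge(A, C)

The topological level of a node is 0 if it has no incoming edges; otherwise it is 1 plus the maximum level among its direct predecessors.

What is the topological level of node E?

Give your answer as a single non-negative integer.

Op 1: add_edge(G, E). Edges now: 1
Op 2: add_edge(A, B). Edges now: 2
Op 3: add_edge(F, D). Edges now: 3
Op 4: add_edge(F, E). Edges now: 4
Op 5: add_edge(A, C). Edges now: 5
Compute levels (Kahn BFS):
  sources (in-degree 0): A, F, G
  process A: level=0
    A->B: in-degree(B)=0, level(B)=1, enqueue
    A->C: in-degree(C)=0, level(C)=1, enqueue
  process F: level=0
    F->D: in-degree(D)=0, level(D)=1, enqueue
    F->E: in-degree(E)=1, level(E)>=1
  process G: level=0
    G->E: in-degree(E)=0, level(E)=1, enqueue
  process B: level=1
  process C: level=1
  process D: level=1
  process E: level=1
All levels: A:0, B:1, C:1, D:1, E:1, F:0, G:0
level(E) = 1

Answer: 1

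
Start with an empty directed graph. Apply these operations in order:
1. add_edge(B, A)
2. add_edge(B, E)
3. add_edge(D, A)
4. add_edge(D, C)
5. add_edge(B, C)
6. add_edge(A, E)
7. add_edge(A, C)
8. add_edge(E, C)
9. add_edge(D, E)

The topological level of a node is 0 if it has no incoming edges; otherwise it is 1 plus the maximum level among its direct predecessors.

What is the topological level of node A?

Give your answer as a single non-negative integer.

Op 1: add_edge(B, A). Edges now: 1
Op 2: add_edge(B, E). Edges now: 2
Op 3: add_edge(D, A). Edges now: 3
Op 4: add_edge(D, C). Edges now: 4
Op 5: add_edge(B, C). Edges now: 5
Op 6: add_edge(A, E). Edges now: 6
Op 7: add_edge(A, C). Edges now: 7
Op 8: add_edge(E, C). Edges now: 8
Op 9: add_edge(D, E). Edges now: 9
Compute levels (Kahn BFS):
  sources (in-degree 0): B, D
  process B: level=0
    B->A: in-degree(A)=1, level(A)>=1
    B->C: in-degree(C)=3, level(C)>=1
    B->E: in-degree(E)=2, level(E)>=1
  process D: level=0
    D->A: in-degree(A)=0, level(A)=1, enqueue
    D->C: in-degree(C)=2, level(C)>=1
    D->E: in-degree(E)=1, level(E)>=1
  process A: level=1
    A->C: in-degree(C)=1, level(C)>=2
    A->E: in-degree(E)=0, level(E)=2, enqueue
  process E: level=2
    E->C: in-degree(C)=0, level(C)=3, enqueue
  process C: level=3
All levels: A:1, B:0, C:3, D:0, E:2
level(A) = 1

Answer: 1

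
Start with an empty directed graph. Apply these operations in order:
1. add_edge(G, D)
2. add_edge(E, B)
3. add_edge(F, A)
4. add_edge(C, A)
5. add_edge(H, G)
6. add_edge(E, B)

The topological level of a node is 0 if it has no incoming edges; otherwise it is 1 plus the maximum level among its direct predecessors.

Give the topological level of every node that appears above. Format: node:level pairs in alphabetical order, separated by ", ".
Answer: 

Answer: A:1, B:1, C:0, D:2, E:0, F:0, G:1, H:0

Derivation:
Op 1: add_edge(G, D). Edges now: 1
Op 2: add_edge(E, B). Edges now: 2
Op 3: add_edge(F, A). Edges now: 3
Op 4: add_edge(C, A). Edges now: 4
Op 5: add_edge(H, G). Edges now: 5
Op 6: add_edge(E, B) (duplicate, no change). Edges now: 5
Compute levels (Kahn BFS):
  sources (in-degree 0): C, E, F, H
  process C: level=0
    C->A: in-degree(A)=1, level(A)>=1
  process E: level=0
    E->B: in-degree(B)=0, level(B)=1, enqueue
  process F: level=0
    F->A: in-degree(A)=0, level(A)=1, enqueue
  process H: level=0
    H->G: in-degree(G)=0, level(G)=1, enqueue
  process B: level=1
  process A: level=1
  process G: level=1
    G->D: in-degree(D)=0, level(D)=2, enqueue
  process D: level=2
All levels: A:1, B:1, C:0, D:2, E:0, F:0, G:1, H:0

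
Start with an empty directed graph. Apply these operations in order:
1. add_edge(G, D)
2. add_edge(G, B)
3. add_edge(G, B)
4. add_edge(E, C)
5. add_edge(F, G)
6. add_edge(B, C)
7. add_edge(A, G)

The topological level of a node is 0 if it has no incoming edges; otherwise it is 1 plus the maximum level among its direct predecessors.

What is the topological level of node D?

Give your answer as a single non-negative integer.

Answer: 2

Derivation:
Op 1: add_edge(G, D). Edges now: 1
Op 2: add_edge(G, B). Edges now: 2
Op 3: add_edge(G, B) (duplicate, no change). Edges now: 2
Op 4: add_edge(E, C). Edges now: 3
Op 5: add_edge(F, G). Edges now: 4
Op 6: add_edge(B, C). Edges now: 5
Op 7: add_edge(A, G). Edges now: 6
Compute levels (Kahn BFS):
  sources (in-degree 0): A, E, F
  process A: level=0
    A->G: in-degree(G)=1, level(G)>=1
  process E: level=0
    E->C: in-degree(C)=1, level(C)>=1
  process F: level=0
    F->G: in-degree(G)=0, level(G)=1, enqueue
  process G: level=1
    G->B: in-degree(B)=0, level(B)=2, enqueue
    G->D: in-degree(D)=0, level(D)=2, enqueue
  process B: level=2
    B->C: in-degree(C)=0, level(C)=3, enqueue
  process D: level=2
  process C: level=3
All levels: A:0, B:2, C:3, D:2, E:0, F:0, G:1
level(D) = 2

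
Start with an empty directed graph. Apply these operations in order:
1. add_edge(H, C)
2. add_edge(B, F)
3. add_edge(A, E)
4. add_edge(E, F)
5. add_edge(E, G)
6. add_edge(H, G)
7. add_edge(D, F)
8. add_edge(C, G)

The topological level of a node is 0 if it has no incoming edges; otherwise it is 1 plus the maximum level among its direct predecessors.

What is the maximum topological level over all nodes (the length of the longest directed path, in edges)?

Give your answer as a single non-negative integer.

Answer: 2

Derivation:
Op 1: add_edge(H, C). Edges now: 1
Op 2: add_edge(B, F). Edges now: 2
Op 3: add_edge(A, E). Edges now: 3
Op 4: add_edge(E, F). Edges now: 4
Op 5: add_edge(E, G). Edges now: 5
Op 6: add_edge(H, G). Edges now: 6
Op 7: add_edge(D, F). Edges now: 7
Op 8: add_edge(C, G). Edges now: 8
Compute levels (Kahn BFS):
  sources (in-degree 0): A, B, D, H
  process A: level=0
    A->E: in-degree(E)=0, level(E)=1, enqueue
  process B: level=0
    B->F: in-degree(F)=2, level(F)>=1
  process D: level=0
    D->F: in-degree(F)=1, level(F)>=1
  process H: level=0
    H->C: in-degree(C)=0, level(C)=1, enqueue
    H->G: in-degree(G)=2, level(G)>=1
  process E: level=1
    E->F: in-degree(F)=0, level(F)=2, enqueue
    E->G: in-degree(G)=1, level(G)>=2
  process C: level=1
    C->G: in-degree(G)=0, level(G)=2, enqueue
  process F: level=2
  process G: level=2
All levels: A:0, B:0, C:1, D:0, E:1, F:2, G:2, H:0
max level = 2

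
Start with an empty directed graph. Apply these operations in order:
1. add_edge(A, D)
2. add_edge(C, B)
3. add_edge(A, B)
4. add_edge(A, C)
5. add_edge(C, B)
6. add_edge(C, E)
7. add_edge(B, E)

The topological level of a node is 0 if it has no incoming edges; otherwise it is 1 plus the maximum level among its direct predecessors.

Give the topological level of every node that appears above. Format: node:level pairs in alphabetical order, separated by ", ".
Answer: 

Op 1: add_edge(A, D). Edges now: 1
Op 2: add_edge(C, B). Edges now: 2
Op 3: add_edge(A, B). Edges now: 3
Op 4: add_edge(A, C). Edges now: 4
Op 5: add_edge(C, B) (duplicate, no change). Edges now: 4
Op 6: add_edge(C, E). Edges now: 5
Op 7: add_edge(B, E). Edges now: 6
Compute levels (Kahn BFS):
  sources (in-degree 0): A
  process A: level=0
    A->B: in-degree(B)=1, level(B)>=1
    A->C: in-degree(C)=0, level(C)=1, enqueue
    A->D: in-degree(D)=0, level(D)=1, enqueue
  process C: level=1
    C->B: in-degree(B)=0, level(B)=2, enqueue
    C->E: in-degree(E)=1, level(E)>=2
  process D: level=1
  process B: level=2
    B->E: in-degree(E)=0, level(E)=3, enqueue
  process E: level=3
All levels: A:0, B:2, C:1, D:1, E:3

Answer: A:0, B:2, C:1, D:1, E:3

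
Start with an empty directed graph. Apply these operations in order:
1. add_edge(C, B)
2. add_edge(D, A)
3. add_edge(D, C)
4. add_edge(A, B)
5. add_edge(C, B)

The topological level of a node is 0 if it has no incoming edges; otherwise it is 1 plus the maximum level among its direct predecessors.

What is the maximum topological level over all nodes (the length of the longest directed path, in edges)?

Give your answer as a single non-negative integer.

Answer: 2

Derivation:
Op 1: add_edge(C, B). Edges now: 1
Op 2: add_edge(D, A). Edges now: 2
Op 3: add_edge(D, C). Edges now: 3
Op 4: add_edge(A, B). Edges now: 4
Op 5: add_edge(C, B) (duplicate, no change). Edges now: 4
Compute levels (Kahn BFS):
  sources (in-degree 0): D
  process D: level=0
    D->A: in-degree(A)=0, level(A)=1, enqueue
    D->C: in-degree(C)=0, level(C)=1, enqueue
  process A: level=1
    A->B: in-degree(B)=1, level(B)>=2
  process C: level=1
    C->B: in-degree(B)=0, level(B)=2, enqueue
  process B: level=2
All levels: A:1, B:2, C:1, D:0
max level = 2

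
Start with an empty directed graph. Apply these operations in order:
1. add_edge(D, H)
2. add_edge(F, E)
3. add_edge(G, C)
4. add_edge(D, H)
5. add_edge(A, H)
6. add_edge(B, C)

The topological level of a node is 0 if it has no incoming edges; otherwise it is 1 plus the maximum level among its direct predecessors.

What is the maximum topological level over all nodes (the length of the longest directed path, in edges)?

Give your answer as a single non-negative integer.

Op 1: add_edge(D, H). Edges now: 1
Op 2: add_edge(F, E). Edges now: 2
Op 3: add_edge(G, C). Edges now: 3
Op 4: add_edge(D, H) (duplicate, no change). Edges now: 3
Op 5: add_edge(A, H). Edges now: 4
Op 6: add_edge(B, C). Edges now: 5
Compute levels (Kahn BFS):
  sources (in-degree 0): A, B, D, F, G
  process A: level=0
    A->H: in-degree(H)=1, level(H)>=1
  process B: level=0
    B->C: in-degree(C)=1, level(C)>=1
  process D: level=0
    D->H: in-degree(H)=0, level(H)=1, enqueue
  process F: level=0
    F->E: in-degree(E)=0, level(E)=1, enqueue
  process G: level=0
    G->C: in-degree(C)=0, level(C)=1, enqueue
  process H: level=1
  process E: level=1
  process C: level=1
All levels: A:0, B:0, C:1, D:0, E:1, F:0, G:0, H:1
max level = 1

Answer: 1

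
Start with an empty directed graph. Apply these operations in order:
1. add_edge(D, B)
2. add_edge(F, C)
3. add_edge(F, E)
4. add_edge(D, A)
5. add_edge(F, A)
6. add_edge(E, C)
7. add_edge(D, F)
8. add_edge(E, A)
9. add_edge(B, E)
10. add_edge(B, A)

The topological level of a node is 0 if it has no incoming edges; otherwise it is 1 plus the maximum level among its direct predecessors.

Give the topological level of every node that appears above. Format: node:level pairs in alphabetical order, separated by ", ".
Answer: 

Answer: A:3, B:1, C:3, D:0, E:2, F:1

Derivation:
Op 1: add_edge(D, B). Edges now: 1
Op 2: add_edge(F, C). Edges now: 2
Op 3: add_edge(F, E). Edges now: 3
Op 4: add_edge(D, A). Edges now: 4
Op 5: add_edge(F, A). Edges now: 5
Op 6: add_edge(E, C). Edges now: 6
Op 7: add_edge(D, F). Edges now: 7
Op 8: add_edge(E, A). Edges now: 8
Op 9: add_edge(B, E). Edges now: 9
Op 10: add_edge(B, A). Edges now: 10
Compute levels (Kahn BFS):
  sources (in-degree 0): D
  process D: level=0
    D->A: in-degree(A)=3, level(A)>=1
    D->B: in-degree(B)=0, level(B)=1, enqueue
    D->F: in-degree(F)=0, level(F)=1, enqueue
  process B: level=1
    B->A: in-degree(A)=2, level(A)>=2
    B->E: in-degree(E)=1, level(E)>=2
  process F: level=1
    F->A: in-degree(A)=1, level(A)>=2
    F->C: in-degree(C)=1, level(C)>=2
    F->E: in-degree(E)=0, level(E)=2, enqueue
  process E: level=2
    E->A: in-degree(A)=0, level(A)=3, enqueue
    E->C: in-degree(C)=0, level(C)=3, enqueue
  process A: level=3
  process C: level=3
All levels: A:3, B:1, C:3, D:0, E:2, F:1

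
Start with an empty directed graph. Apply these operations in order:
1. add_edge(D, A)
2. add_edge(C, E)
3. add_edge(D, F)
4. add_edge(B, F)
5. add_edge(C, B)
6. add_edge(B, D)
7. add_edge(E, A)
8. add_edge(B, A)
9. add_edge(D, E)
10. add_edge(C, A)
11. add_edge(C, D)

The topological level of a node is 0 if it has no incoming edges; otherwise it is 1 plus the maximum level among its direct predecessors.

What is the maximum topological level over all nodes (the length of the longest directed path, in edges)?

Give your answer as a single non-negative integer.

Op 1: add_edge(D, A). Edges now: 1
Op 2: add_edge(C, E). Edges now: 2
Op 3: add_edge(D, F). Edges now: 3
Op 4: add_edge(B, F). Edges now: 4
Op 5: add_edge(C, B). Edges now: 5
Op 6: add_edge(B, D). Edges now: 6
Op 7: add_edge(E, A). Edges now: 7
Op 8: add_edge(B, A). Edges now: 8
Op 9: add_edge(D, E). Edges now: 9
Op 10: add_edge(C, A). Edges now: 10
Op 11: add_edge(C, D). Edges now: 11
Compute levels (Kahn BFS):
  sources (in-degree 0): C
  process C: level=0
    C->A: in-degree(A)=3, level(A)>=1
    C->B: in-degree(B)=0, level(B)=1, enqueue
    C->D: in-degree(D)=1, level(D)>=1
    C->E: in-degree(E)=1, level(E)>=1
  process B: level=1
    B->A: in-degree(A)=2, level(A)>=2
    B->D: in-degree(D)=0, level(D)=2, enqueue
    B->F: in-degree(F)=1, level(F)>=2
  process D: level=2
    D->A: in-degree(A)=1, level(A)>=3
    D->E: in-degree(E)=0, level(E)=3, enqueue
    D->F: in-degree(F)=0, level(F)=3, enqueue
  process E: level=3
    E->A: in-degree(A)=0, level(A)=4, enqueue
  process F: level=3
  process A: level=4
All levels: A:4, B:1, C:0, D:2, E:3, F:3
max level = 4

Answer: 4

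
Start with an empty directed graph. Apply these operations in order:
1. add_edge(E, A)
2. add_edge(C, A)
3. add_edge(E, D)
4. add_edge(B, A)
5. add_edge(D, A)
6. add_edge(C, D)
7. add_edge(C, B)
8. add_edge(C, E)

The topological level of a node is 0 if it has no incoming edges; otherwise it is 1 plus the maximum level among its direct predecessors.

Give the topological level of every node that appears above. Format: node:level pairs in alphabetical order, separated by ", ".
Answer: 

Op 1: add_edge(E, A). Edges now: 1
Op 2: add_edge(C, A). Edges now: 2
Op 3: add_edge(E, D). Edges now: 3
Op 4: add_edge(B, A). Edges now: 4
Op 5: add_edge(D, A). Edges now: 5
Op 6: add_edge(C, D). Edges now: 6
Op 7: add_edge(C, B). Edges now: 7
Op 8: add_edge(C, E). Edges now: 8
Compute levels (Kahn BFS):
  sources (in-degree 0): C
  process C: level=0
    C->A: in-degree(A)=3, level(A)>=1
    C->B: in-degree(B)=0, level(B)=1, enqueue
    C->D: in-degree(D)=1, level(D)>=1
    C->E: in-degree(E)=0, level(E)=1, enqueue
  process B: level=1
    B->A: in-degree(A)=2, level(A)>=2
  process E: level=1
    E->A: in-degree(A)=1, level(A)>=2
    E->D: in-degree(D)=0, level(D)=2, enqueue
  process D: level=2
    D->A: in-degree(A)=0, level(A)=3, enqueue
  process A: level=3
All levels: A:3, B:1, C:0, D:2, E:1

Answer: A:3, B:1, C:0, D:2, E:1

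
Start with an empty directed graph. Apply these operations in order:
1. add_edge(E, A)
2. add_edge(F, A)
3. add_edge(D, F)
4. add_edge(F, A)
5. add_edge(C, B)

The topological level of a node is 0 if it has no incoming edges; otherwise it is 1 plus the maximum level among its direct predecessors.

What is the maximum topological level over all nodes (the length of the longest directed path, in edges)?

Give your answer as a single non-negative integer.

Op 1: add_edge(E, A). Edges now: 1
Op 2: add_edge(F, A). Edges now: 2
Op 3: add_edge(D, F). Edges now: 3
Op 4: add_edge(F, A) (duplicate, no change). Edges now: 3
Op 5: add_edge(C, B). Edges now: 4
Compute levels (Kahn BFS):
  sources (in-degree 0): C, D, E
  process C: level=0
    C->B: in-degree(B)=0, level(B)=1, enqueue
  process D: level=0
    D->F: in-degree(F)=0, level(F)=1, enqueue
  process E: level=0
    E->A: in-degree(A)=1, level(A)>=1
  process B: level=1
  process F: level=1
    F->A: in-degree(A)=0, level(A)=2, enqueue
  process A: level=2
All levels: A:2, B:1, C:0, D:0, E:0, F:1
max level = 2

Answer: 2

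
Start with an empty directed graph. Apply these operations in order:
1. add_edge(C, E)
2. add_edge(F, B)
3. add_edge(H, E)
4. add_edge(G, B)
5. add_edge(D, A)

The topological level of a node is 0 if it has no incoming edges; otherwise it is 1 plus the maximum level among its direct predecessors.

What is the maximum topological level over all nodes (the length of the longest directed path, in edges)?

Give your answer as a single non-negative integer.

Op 1: add_edge(C, E). Edges now: 1
Op 2: add_edge(F, B). Edges now: 2
Op 3: add_edge(H, E). Edges now: 3
Op 4: add_edge(G, B). Edges now: 4
Op 5: add_edge(D, A). Edges now: 5
Compute levels (Kahn BFS):
  sources (in-degree 0): C, D, F, G, H
  process C: level=0
    C->E: in-degree(E)=1, level(E)>=1
  process D: level=0
    D->A: in-degree(A)=0, level(A)=1, enqueue
  process F: level=0
    F->B: in-degree(B)=1, level(B)>=1
  process G: level=0
    G->B: in-degree(B)=0, level(B)=1, enqueue
  process H: level=0
    H->E: in-degree(E)=0, level(E)=1, enqueue
  process A: level=1
  process B: level=1
  process E: level=1
All levels: A:1, B:1, C:0, D:0, E:1, F:0, G:0, H:0
max level = 1

Answer: 1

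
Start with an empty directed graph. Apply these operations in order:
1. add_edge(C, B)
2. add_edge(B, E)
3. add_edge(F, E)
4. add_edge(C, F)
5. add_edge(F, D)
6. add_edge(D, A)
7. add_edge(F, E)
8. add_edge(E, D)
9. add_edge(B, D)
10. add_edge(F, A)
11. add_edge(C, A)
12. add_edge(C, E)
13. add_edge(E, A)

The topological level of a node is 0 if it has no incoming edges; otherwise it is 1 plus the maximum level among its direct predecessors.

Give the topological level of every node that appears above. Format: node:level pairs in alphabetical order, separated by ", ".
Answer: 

Op 1: add_edge(C, B). Edges now: 1
Op 2: add_edge(B, E). Edges now: 2
Op 3: add_edge(F, E). Edges now: 3
Op 4: add_edge(C, F). Edges now: 4
Op 5: add_edge(F, D). Edges now: 5
Op 6: add_edge(D, A). Edges now: 6
Op 7: add_edge(F, E) (duplicate, no change). Edges now: 6
Op 8: add_edge(E, D). Edges now: 7
Op 9: add_edge(B, D). Edges now: 8
Op 10: add_edge(F, A). Edges now: 9
Op 11: add_edge(C, A). Edges now: 10
Op 12: add_edge(C, E). Edges now: 11
Op 13: add_edge(E, A). Edges now: 12
Compute levels (Kahn BFS):
  sources (in-degree 0): C
  process C: level=0
    C->A: in-degree(A)=3, level(A)>=1
    C->B: in-degree(B)=0, level(B)=1, enqueue
    C->E: in-degree(E)=2, level(E)>=1
    C->F: in-degree(F)=0, level(F)=1, enqueue
  process B: level=1
    B->D: in-degree(D)=2, level(D)>=2
    B->E: in-degree(E)=1, level(E)>=2
  process F: level=1
    F->A: in-degree(A)=2, level(A)>=2
    F->D: in-degree(D)=1, level(D)>=2
    F->E: in-degree(E)=0, level(E)=2, enqueue
  process E: level=2
    E->A: in-degree(A)=1, level(A)>=3
    E->D: in-degree(D)=0, level(D)=3, enqueue
  process D: level=3
    D->A: in-degree(A)=0, level(A)=4, enqueue
  process A: level=4
All levels: A:4, B:1, C:0, D:3, E:2, F:1

Answer: A:4, B:1, C:0, D:3, E:2, F:1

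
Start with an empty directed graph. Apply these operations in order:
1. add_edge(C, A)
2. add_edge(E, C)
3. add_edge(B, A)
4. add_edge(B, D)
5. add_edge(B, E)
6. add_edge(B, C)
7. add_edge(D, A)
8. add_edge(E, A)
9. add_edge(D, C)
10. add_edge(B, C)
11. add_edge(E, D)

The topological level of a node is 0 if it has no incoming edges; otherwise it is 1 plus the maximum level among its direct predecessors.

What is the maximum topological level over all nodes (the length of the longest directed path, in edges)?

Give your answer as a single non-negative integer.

Answer: 4

Derivation:
Op 1: add_edge(C, A). Edges now: 1
Op 2: add_edge(E, C). Edges now: 2
Op 3: add_edge(B, A). Edges now: 3
Op 4: add_edge(B, D). Edges now: 4
Op 5: add_edge(B, E). Edges now: 5
Op 6: add_edge(B, C). Edges now: 6
Op 7: add_edge(D, A). Edges now: 7
Op 8: add_edge(E, A). Edges now: 8
Op 9: add_edge(D, C). Edges now: 9
Op 10: add_edge(B, C) (duplicate, no change). Edges now: 9
Op 11: add_edge(E, D). Edges now: 10
Compute levels (Kahn BFS):
  sources (in-degree 0): B
  process B: level=0
    B->A: in-degree(A)=3, level(A)>=1
    B->C: in-degree(C)=2, level(C)>=1
    B->D: in-degree(D)=1, level(D)>=1
    B->E: in-degree(E)=0, level(E)=1, enqueue
  process E: level=1
    E->A: in-degree(A)=2, level(A)>=2
    E->C: in-degree(C)=1, level(C)>=2
    E->D: in-degree(D)=0, level(D)=2, enqueue
  process D: level=2
    D->A: in-degree(A)=1, level(A)>=3
    D->C: in-degree(C)=0, level(C)=3, enqueue
  process C: level=3
    C->A: in-degree(A)=0, level(A)=4, enqueue
  process A: level=4
All levels: A:4, B:0, C:3, D:2, E:1
max level = 4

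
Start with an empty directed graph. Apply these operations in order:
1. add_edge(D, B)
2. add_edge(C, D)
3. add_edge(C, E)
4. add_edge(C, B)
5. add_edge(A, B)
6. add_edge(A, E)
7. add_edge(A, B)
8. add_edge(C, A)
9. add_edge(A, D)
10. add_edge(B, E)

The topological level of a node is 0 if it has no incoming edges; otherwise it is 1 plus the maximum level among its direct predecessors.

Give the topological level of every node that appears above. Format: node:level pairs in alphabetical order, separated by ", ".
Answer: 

Op 1: add_edge(D, B). Edges now: 1
Op 2: add_edge(C, D). Edges now: 2
Op 3: add_edge(C, E). Edges now: 3
Op 4: add_edge(C, B). Edges now: 4
Op 5: add_edge(A, B). Edges now: 5
Op 6: add_edge(A, E). Edges now: 6
Op 7: add_edge(A, B) (duplicate, no change). Edges now: 6
Op 8: add_edge(C, A). Edges now: 7
Op 9: add_edge(A, D). Edges now: 8
Op 10: add_edge(B, E). Edges now: 9
Compute levels (Kahn BFS):
  sources (in-degree 0): C
  process C: level=0
    C->A: in-degree(A)=0, level(A)=1, enqueue
    C->B: in-degree(B)=2, level(B)>=1
    C->D: in-degree(D)=1, level(D)>=1
    C->E: in-degree(E)=2, level(E)>=1
  process A: level=1
    A->B: in-degree(B)=1, level(B)>=2
    A->D: in-degree(D)=0, level(D)=2, enqueue
    A->E: in-degree(E)=1, level(E)>=2
  process D: level=2
    D->B: in-degree(B)=0, level(B)=3, enqueue
  process B: level=3
    B->E: in-degree(E)=0, level(E)=4, enqueue
  process E: level=4
All levels: A:1, B:3, C:0, D:2, E:4

Answer: A:1, B:3, C:0, D:2, E:4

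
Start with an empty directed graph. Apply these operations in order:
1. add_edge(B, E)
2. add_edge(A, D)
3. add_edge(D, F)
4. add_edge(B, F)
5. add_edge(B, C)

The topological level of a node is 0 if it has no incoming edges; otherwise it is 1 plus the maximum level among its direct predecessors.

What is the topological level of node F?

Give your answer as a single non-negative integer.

Op 1: add_edge(B, E). Edges now: 1
Op 2: add_edge(A, D). Edges now: 2
Op 3: add_edge(D, F). Edges now: 3
Op 4: add_edge(B, F). Edges now: 4
Op 5: add_edge(B, C). Edges now: 5
Compute levels (Kahn BFS):
  sources (in-degree 0): A, B
  process A: level=0
    A->D: in-degree(D)=0, level(D)=1, enqueue
  process B: level=0
    B->C: in-degree(C)=0, level(C)=1, enqueue
    B->E: in-degree(E)=0, level(E)=1, enqueue
    B->F: in-degree(F)=1, level(F)>=1
  process D: level=1
    D->F: in-degree(F)=0, level(F)=2, enqueue
  process C: level=1
  process E: level=1
  process F: level=2
All levels: A:0, B:0, C:1, D:1, E:1, F:2
level(F) = 2

Answer: 2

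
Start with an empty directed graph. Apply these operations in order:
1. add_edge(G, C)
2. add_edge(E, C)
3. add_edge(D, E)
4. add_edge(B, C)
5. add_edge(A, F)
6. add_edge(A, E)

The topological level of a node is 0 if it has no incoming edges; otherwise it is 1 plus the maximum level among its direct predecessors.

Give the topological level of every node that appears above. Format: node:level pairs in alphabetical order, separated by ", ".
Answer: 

Answer: A:0, B:0, C:2, D:0, E:1, F:1, G:0

Derivation:
Op 1: add_edge(G, C). Edges now: 1
Op 2: add_edge(E, C). Edges now: 2
Op 3: add_edge(D, E). Edges now: 3
Op 4: add_edge(B, C). Edges now: 4
Op 5: add_edge(A, F). Edges now: 5
Op 6: add_edge(A, E). Edges now: 6
Compute levels (Kahn BFS):
  sources (in-degree 0): A, B, D, G
  process A: level=0
    A->E: in-degree(E)=1, level(E)>=1
    A->F: in-degree(F)=0, level(F)=1, enqueue
  process B: level=0
    B->C: in-degree(C)=2, level(C)>=1
  process D: level=0
    D->E: in-degree(E)=0, level(E)=1, enqueue
  process G: level=0
    G->C: in-degree(C)=1, level(C)>=1
  process F: level=1
  process E: level=1
    E->C: in-degree(C)=0, level(C)=2, enqueue
  process C: level=2
All levels: A:0, B:0, C:2, D:0, E:1, F:1, G:0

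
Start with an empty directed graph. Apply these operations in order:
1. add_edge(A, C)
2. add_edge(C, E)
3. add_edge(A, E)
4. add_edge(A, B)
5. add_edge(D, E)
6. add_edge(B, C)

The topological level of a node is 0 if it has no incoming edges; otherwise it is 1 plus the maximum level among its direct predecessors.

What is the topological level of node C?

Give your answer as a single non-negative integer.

Op 1: add_edge(A, C). Edges now: 1
Op 2: add_edge(C, E). Edges now: 2
Op 3: add_edge(A, E). Edges now: 3
Op 4: add_edge(A, B). Edges now: 4
Op 5: add_edge(D, E). Edges now: 5
Op 6: add_edge(B, C). Edges now: 6
Compute levels (Kahn BFS):
  sources (in-degree 0): A, D
  process A: level=0
    A->B: in-degree(B)=0, level(B)=1, enqueue
    A->C: in-degree(C)=1, level(C)>=1
    A->E: in-degree(E)=2, level(E)>=1
  process D: level=0
    D->E: in-degree(E)=1, level(E)>=1
  process B: level=1
    B->C: in-degree(C)=0, level(C)=2, enqueue
  process C: level=2
    C->E: in-degree(E)=0, level(E)=3, enqueue
  process E: level=3
All levels: A:0, B:1, C:2, D:0, E:3
level(C) = 2

Answer: 2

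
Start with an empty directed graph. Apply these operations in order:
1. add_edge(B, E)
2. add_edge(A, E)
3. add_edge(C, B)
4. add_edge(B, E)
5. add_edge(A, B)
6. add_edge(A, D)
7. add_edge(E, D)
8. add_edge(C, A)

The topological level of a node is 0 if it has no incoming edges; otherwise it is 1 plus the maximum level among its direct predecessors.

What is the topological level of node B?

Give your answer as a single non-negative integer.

Answer: 2

Derivation:
Op 1: add_edge(B, E). Edges now: 1
Op 2: add_edge(A, E). Edges now: 2
Op 3: add_edge(C, B). Edges now: 3
Op 4: add_edge(B, E) (duplicate, no change). Edges now: 3
Op 5: add_edge(A, B). Edges now: 4
Op 6: add_edge(A, D). Edges now: 5
Op 7: add_edge(E, D). Edges now: 6
Op 8: add_edge(C, A). Edges now: 7
Compute levels (Kahn BFS):
  sources (in-degree 0): C
  process C: level=0
    C->A: in-degree(A)=0, level(A)=1, enqueue
    C->B: in-degree(B)=1, level(B)>=1
  process A: level=1
    A->B: in-degree(B)=0, level(B)=2, enqueue
    A->D: in-degree(D)=1, level(D)>=2
    A->E: in-degree(E)=1, level(E)>=2
  process B: level=2
    B->E: in-degree(E)=0, level(E)=3, enqueue
  process E: level=3
    E->D: in-degree(D)=0, level(D)=4, enqueue
  process D: level=4
All levels: A:1, B:2, C:0, D:4, E:3
level(B) = 2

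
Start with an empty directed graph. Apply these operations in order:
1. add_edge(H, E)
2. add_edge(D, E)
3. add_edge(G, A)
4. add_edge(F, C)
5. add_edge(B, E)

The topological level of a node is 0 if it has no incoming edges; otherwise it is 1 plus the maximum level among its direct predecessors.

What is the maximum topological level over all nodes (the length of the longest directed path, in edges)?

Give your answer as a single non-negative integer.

Op 1: add_edge(H, E). Edges now: 1
Op 2: add_edge(D, E). Edges now: 2
Op 3: add_edge(G, A). Edges now: 3
Op 4: add_edge(F, C). Edges now: 4
Op 5: add_edge(B, E). Edges now: 5
Compute levels (Kahn BFS):
  sources (in-degree 0): B, D, F, G, H
  process B: level=0
    B->E: in-degree(E)=2, level(E)>=1
  process D: level=0
    D->E: in-degree(E)=1, level(E)>=1
  process F: level=0
    F->C: in-degree(C)=0, level(C)=1, enqueue
  process G: level=0
    G->A: in-degree(A)=0, level(A)=1, enqueue
  process H: level=0
    H->E: in-degree(E)=0, level(E)=1, enqueue
  process C: level=1
  process A: level=1
  process E: level=1
All levels: A:1, B:0, C:1, D:0, E:1, F:0, G:0, H:0
max level = 1

Answer: 1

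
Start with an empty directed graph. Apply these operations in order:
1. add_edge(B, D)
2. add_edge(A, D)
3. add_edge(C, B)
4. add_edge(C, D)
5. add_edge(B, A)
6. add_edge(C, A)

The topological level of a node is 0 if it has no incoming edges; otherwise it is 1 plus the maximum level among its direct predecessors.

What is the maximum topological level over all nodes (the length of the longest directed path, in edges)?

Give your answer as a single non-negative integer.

Answer: 3

Derivation:
Op 1: add_edge(B, D). Edges now: 1
Op 2: add_edge(A, D). Edges now: 2
Op 3: add_edge(C, B). Edges now: 3
Op 4: add_edge(C, D). Edges now: 4
Op 5: add_edge(B, A). Edges now: 5
Op 6: add_edge(C, A). Edges now: 6
Compute levels (Kahn BFS):
  sources (in-degree 0): C
  process C: level=0
    C->A: in-degree(A)=1, level(A)>=1
    C->B: in-degree(B)=0, level(B)=1, enqueue
    C->D: in-degree(D)=2, level(D)>=1
  process B: level=1
    B->A: in-degree(A)=0, level(A)=2, enqueue
    B->D: in-degree(D)=1, level(D)>=2
  process A: level=2
    A->D: in-degree(D)=0, level(D)=3, enqueue
  process D: level=3
All levels: A:2, B:1, C:0, D:3
max level = 3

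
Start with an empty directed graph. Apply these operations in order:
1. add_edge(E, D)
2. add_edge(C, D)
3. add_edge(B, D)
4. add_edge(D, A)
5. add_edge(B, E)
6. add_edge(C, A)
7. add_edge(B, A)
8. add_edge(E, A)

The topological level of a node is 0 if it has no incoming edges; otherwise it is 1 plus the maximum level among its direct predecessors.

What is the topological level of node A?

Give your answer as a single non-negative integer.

Answer: 3

Derivation:
Op 1: add_edge(E, D). Edges now: 1
Op 2: add_edge(C, D). Edges now: 2
Op 3: add_edge(B, D). Edges now: 3
Op 4: add_edge(D, A). Edges now: 4
Op 5: add_edge(B, E). Edges now: 5
Op 6: add_edge(C, A). Edges now: 6
Op 7: add_edge(B, A). Edges now: 7
Op 8: add_edge(E, A). Edges now: 8
Compute levels (Kahn BFS):
  sources (in-degree 0): B, C
  process B: level=0
    B->A: in-degree(A)=3, level(A)>=1
    B->D: in-degree(D)=2, level(D)>=1
    B->E: in-degree(E)=0, level(E)=1, enqueue
  process C: level=0
    C->A: in-degree(A)=2, level(A)>=1
    C->D: in-degree(D)=1, level(D)>=1
  process E: level=1
    E->A: in-degree(A)=1, level(A)>=2
    E->D: in-degree(D)=0, level(D)=2, enqueue
  process D: level=2
    D->A: in-degree(A)=0, level(A)=3, enqueue
  process A: level=3
All levels: A:3, B:0, C:0, D:2, E:1
level(A) = 3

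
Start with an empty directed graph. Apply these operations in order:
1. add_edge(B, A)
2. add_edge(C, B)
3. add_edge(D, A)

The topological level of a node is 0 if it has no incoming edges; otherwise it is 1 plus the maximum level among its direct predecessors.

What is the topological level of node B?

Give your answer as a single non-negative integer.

Op 1: add_edge(B, A). Edges now: 1
Op 2: add_edge(C, B). Edges now: 2
Op 3: add_edge(D, A). Edges now: 3
Compute levels (Kahn BFS):
  sources (in-degree 0): C, D
  process C: level=0
    C->B: in-degree(B)=0, level(B)=1, enqueue
  process D: level=0
    D->A: in-degree(A)=1, level(A)>=1
  process B: level=1
    B->A: in-degree(A)=0, level(A)=2, enqueue
  process A: level=2
All levels: A:2, B:1, C:0, D:0
level(B) = 1

Answer: 1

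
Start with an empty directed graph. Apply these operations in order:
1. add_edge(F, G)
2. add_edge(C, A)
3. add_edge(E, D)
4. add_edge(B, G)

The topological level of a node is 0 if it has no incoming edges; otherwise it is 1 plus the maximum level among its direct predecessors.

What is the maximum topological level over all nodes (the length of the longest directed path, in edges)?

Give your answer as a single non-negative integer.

Op 1: add_edge(F, G). Edges now: 1
Op 2: add_edge(C, A). Edges now: 2
Op 3: add_edge(E, D). Edges now: 3
Op 4: add_edge(B, G). Edges now: 4
Compute levels (Kahn BFS):
  sources (in-degree 0): B, C, E, F
  process B: level=0
    B->G: in-degree(G)=1, level(G)>=1
  process C: level=0
    C->A: in-degree(A)=0, level(A)=1, enqueue
  process E: level=0
    E->D: in-degree(D)=0, level(D)=1, enqueue
  process F: level=0
    F->G: in-degree(G)=0, level(G)=1, enqueue
  process A: level=1
  process D: level=1
  process G: level=1
All levels: A:1, B:0, C:0, D:1, E:0, F:0, G:1
max level = 1

Answer: 1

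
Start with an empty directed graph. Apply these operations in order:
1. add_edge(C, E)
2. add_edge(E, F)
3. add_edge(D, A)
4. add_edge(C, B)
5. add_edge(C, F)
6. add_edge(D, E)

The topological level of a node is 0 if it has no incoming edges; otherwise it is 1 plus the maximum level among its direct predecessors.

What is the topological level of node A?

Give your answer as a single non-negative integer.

Answer: 1

Derivation:
Op 1: add_edge(C, E). Edges now: 1
Op 2: add_edge(E, F). Edges now: 2
Op 3: add_edge(D, A). Edges now: 3
Op 4: add_edge(C, B). Edges now: 4
Op 5: add_edge(C, F). Edges now: 5
Op 6: add_edge(D, E). Edges now: 6
Compute levels (Kahn BFS):
  sources (in-degree 0): C, D
  process C: level=0
    C->B: in-degree(B)=0, level(B)=1, enqueue
    C->E: in-degree(E)=1, level(E)>=1
    C->F: in-degree(F)=1, level(F)>=1
  process D: level=0
    D->A: in-degree(A)=0, level(A)=1, enqueue
    D->E: in-degree(E)=0, level(E)=1, enqueue
  process B: level=1
  process A: level=1
  process E: level=1
    E->F: in-degree(F)=0, level(F)=2, enqueue
  process F: level=2
All levels: A:1, B:1, C:0, D:0, E:1, F:2
level(A) = 1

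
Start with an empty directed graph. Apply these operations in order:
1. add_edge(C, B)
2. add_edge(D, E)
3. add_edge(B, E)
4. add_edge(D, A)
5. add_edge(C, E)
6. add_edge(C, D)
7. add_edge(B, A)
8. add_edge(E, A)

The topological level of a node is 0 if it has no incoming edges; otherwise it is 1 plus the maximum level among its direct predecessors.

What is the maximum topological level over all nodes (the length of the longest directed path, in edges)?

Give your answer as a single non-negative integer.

Op 1: add_edge(C, B). Edges now: 1
Op 2: add_edge(D, E). Edges now: 2
Op 3: add_edge(B, E). Edges now: 3
Op 4: add_edge(D, A). Edges now: 4
Op 5: add_edge(C, E). Edges now: 5
Op 6: add_edge(C, D). Edges now: 6
Op 7: add_edge(B, A). Edges now: 7
Op 8: add_edge(E, A). Edges now: 8
Compute levels (Kahn BFS):
  sources (in-degree 0): C
  process C: level=0
    C->B: in-degree(B)=0, level(B)=1, enqueue
    C->D: in-degree(D)=0, level(D)=1, enqueue
    C->E: in-degree(E)=2, level(E)>=1
  process B: level=1
    B->A: in-degree(A)=2, level(A)>=2
    B->E: in-degree(E)=1, level(E)>=2
  process D: level=1
    D->A: in-degree(A)=1, level(A)>=2
    D->E: in-degree(E)=0, level(E)=2, enqueue
  process E: level=2
    E->A: in-degree(A)=0, level(A)=3, enqueue
  process A: level=3
All levels: A:3, B:1, C:0, D:1, E:2
max level = 3

Answer: 3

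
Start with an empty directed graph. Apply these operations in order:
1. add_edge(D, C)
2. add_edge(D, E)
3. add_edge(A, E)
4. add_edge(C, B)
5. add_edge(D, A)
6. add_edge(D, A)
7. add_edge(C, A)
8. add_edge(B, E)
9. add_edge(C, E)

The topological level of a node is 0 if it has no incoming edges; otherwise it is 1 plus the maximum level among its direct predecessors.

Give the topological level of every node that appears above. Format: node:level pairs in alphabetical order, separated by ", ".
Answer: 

Op 1: add_edge(D, C). Edges now: 1
Op 2: add_edge(D, E). Edges now: 2
Op 3: add_edge(A, E). Edges now: 3
Op 4: add_edge(C, B). Edges now: 4
Op 5: add_edge(D, A). Edges now: 5
Op 6: add_edge(D, A) (duplicate, no change). Edges now: 5
Op 7: add_edge(C, A). Edges now: 6
Op 8: add_edge(B, E). Edges now: 7
Op 9: add_edge(C, E). Edges now: 8
Compute levels (Kahn BFS):
  sources (in-degree 0): D
  process D: level=0
    D->A: in-degree(A)=1, level(A)>=1
    D->C: in-degree(C)=0, level(C)=1, enqueue
    D->E: in-degree(E)=3, level(E)>=1
  process C: level=1
    C->A: in-degree(A)=0, level(A)=2, enqueue
    C->B: in-degree(B)=0, level(B)=2, enqueue
    C->E: in-degree(E)=2, level(E)>=2
  process A: level=2
    A->E: in-degree(E)=1, level(E)>=3
  process B: level=2
    B->E: in-degree(E)=0, level(E)=3, enqueue
  process E: level=3
All levels: A:2, B:2, C:1, D:0, E:3

Answer: A:2, B:2, C:1, D:0, E:3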